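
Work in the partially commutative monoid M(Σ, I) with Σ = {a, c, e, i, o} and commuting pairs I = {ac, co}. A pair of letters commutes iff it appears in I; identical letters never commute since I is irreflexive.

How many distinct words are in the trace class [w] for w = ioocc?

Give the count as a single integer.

6

drop 0:i onto floor
drop 1:o onto {0:i}
drop 2:o onto {1:o}
drop 3:c onto {0:i}
drop 4:c onto {3:c}
ground layer = {0:i}
drop-orders for the pieces not yet dropped (sum over which currently-grounded one goes next):
  1 to go: {2} 1  {4} 1
  2 to go: {1,2} 1  {2,4} 2  {3,4} 1
  3 to go: {1,2,4} 3  {2,3,4} 3
  if 0:i drops first: 6 orders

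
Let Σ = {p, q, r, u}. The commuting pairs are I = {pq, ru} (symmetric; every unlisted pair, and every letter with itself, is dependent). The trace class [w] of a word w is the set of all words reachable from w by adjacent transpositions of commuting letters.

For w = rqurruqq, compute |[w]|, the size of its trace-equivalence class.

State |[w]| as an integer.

#0=r has no predecessor
#1=q depends on [0:r]
#2=u depends on [1:q]
#3=r depends on [1:q]
#4=r depends on [3:r]
#5=u depends on [2:u]
#6=q depends on [4:r, 5:u]
#7=q depends on [6:q]
sources: [0:r]
N(rest) = Σ N(rest − s) over sources s of rest; N(one piece) = 1:
  size 1 → [7]=1
  size 2 → [6,7]=1
  size 3 → [4,6,7]=1  [5,6,7]=1
  size 4 → [2,5,6,7]=1  [3,4,6,7]=1  [4,5,6,7]=2
  size 5 → [2,4,5,6,7]=3  [3,4,5,6,7]=3
  size 6 → [2,3,4,5,6,7]=6
  first=0(r) contributes 6

6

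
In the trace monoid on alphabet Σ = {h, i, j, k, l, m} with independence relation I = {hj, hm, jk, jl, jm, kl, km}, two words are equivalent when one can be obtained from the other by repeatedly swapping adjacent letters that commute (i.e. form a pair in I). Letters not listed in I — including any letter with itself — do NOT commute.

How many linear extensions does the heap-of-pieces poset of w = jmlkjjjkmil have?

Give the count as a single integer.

drop 0:j onto floor
drop 1:m onto floor
drop 2:l onto {1:m}
drop 3:k onto floor
drop 4:j onto {0:j}
drop 5:j onto {4:j}
drop 6:j onto {5:j}
drop 7:k onto {3:k}
drop 8:m onto {2:l}
drop 9:i onto {6:j, 7:k, 8:m}
drop 10:l onto {9:i}
ground layer = {0:j, 1:m, 3:k}
drop-orders for the pieces not yet dropped (sum over which currently-grounded one goes next):
  1 to go: {10} 1
  2 to go: {9,10} 1
  3 to go: {6,9,10} 1  {7,9,10} 1  {8,9,10} 1
  4 to go: {2,8,9,10} 1  {3,7,9,10} 1  {5,6,9,10} 1  {6,7,9,10} 2  {6,8,9,10} 2  {7,8,9,10} 2
  5 to go: {1,2,8,9,10} 1  {2,6,8,9,10} 3  {2,7,8,9,10} 3  {3,6,7,9,10} 3  {3,7,8,9,10} 3  {4,5,6,9,10} 1  {5,6,7,9,10} 3  {5,6,8,9,10} 3  {6,7,8,9,10} 6
  6 to go: {0,4,5,6,9,10} 1  {1,2,6,8,9,10} 4  {1,2,7,8,9,10} 4  {2,3,7,8,9,10} 6  {2,5,6,8,9,10} 6  {2,6,7,8,9,10} 12  {3,5,6,7,9,10} 6  {3,6,7,8,9,10} 12  {4,5,6,7,9,10} 4  {4,5,6,8,9,10} 4  {5,6,7,8,9,10} 12
  7 to go: {0,4,5,6,7,9,10} 5  {0,4,5,6,8,9,10} 5  {1,2,3,7,8,9,10} 10  {1,2,5,6,8,9,10} 10  {1,2,6,7,8,9,10} 20  {2,3,6,7,8,9,10} 30  {2,4,5,6,8,9,10} 10  {2,5,6,7,8,9,10} 30  {3,4,5,6,7,9,10} 10  {3,5,6,7,8,9,10} 30  {4,5,6,7,8,9,10} 20
  8 to go: {0,2,4,5,6,8,9,10} 15  {0,3,4,5,6,7,9,10} 15  {0,4,5,6,7,8,9,10} 30  {1,2,3,6,7,8,9,10} 60  {1,2,4,5,6,8,9,10} 20  {1,2,5,6,7,8,9,10} 60  {2,3,5,6,7,8,9,10} 90  {2,4,5,6,7,8,9,10} 60  {3,4,5,6,7,8,9,10} 60
  9 to go: {0,1,2,4,5,6,8,9,10} 35  {0,2,4,5,6,7,8,9,10} 105  {0,3,4,5,6,7,8,9,10} 105  {1,2,3,5,6,7,8,9,10} 210  {1,2,4,5,6,7,8,9,10} 140  {2,3,4,5,6,7,8,9,10} 210
  if 0:j drops first: 560 orders
  if 1:m drops first: 420 orders
  if 3:k drops first: 280 orders
heap linearizations: 1260

1260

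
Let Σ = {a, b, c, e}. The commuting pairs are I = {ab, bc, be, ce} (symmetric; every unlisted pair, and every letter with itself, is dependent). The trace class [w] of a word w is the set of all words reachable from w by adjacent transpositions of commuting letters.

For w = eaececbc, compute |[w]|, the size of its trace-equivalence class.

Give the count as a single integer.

0(e) covers ∅
1(a) covers 0:e
2(e) covers 1:a
3(c) covers 1:a
4(e) covers 2:e
5(c) covers 3:c
6(b) covers ∅
7(c) covers 5:c
floor of heap: 0:e, 6:b
completions by unplaced set U, small U first (add the entries for U minus each lowest piece of U):
  |U|=1: {4}:1  {6}:1  {7}:1
  |U|=2: {2,4}:1  {4,6}:2  {4,7}:2  {5,7}:1  {6,7}:2
  |U|=3: {2,4,6}:3  {2,4,7}:3  {3,5,7}:1  {4,5,7}:3  {4,6,7}:6  {5,6,7}:3
  |U|=4: {2,4,5,7}:6  {2,4,6,7}:12  {3,4,5,7}:4  {3,5,6,7}:4  {4,5,6,7}:12
  |U|=5: {2,3,4,5,7}:10  {2,4,5,6,7}:30  {3,4,5,6,7}:20
  |U|=6: {1,2,3,4,5,7}:10  {2,3,4,5,6,7}:60
  start at 0(e): 70
  start at 6(b): 10
sum over floor = 80

80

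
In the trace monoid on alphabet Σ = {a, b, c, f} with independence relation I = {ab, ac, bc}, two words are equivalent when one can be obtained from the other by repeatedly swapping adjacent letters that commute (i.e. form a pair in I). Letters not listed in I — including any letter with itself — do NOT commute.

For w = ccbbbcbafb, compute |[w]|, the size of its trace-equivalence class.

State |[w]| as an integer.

280

0(c) covers ∅
1(c) covers 0:c
2(b) covers ∅
3(b) covers 2:b
4(b) covers 3:b
5(c) covers 1:c
6(b) covers 4:b
7(a) covers ∅
8(f) covers 5:c, 6:b, 7:a
9(b) covers 8:f
floor of heap: 0:c, 2:b, 7:a
completions by unplaced set U, small U first (add the entries for U minus each lowest piece of U):
  |U|=1: {9}:1
  |U|=2: {8,9}:1
  |U|=3: {5,8,9}:1  {6,8,9}:1  {7,8,9}:1
  |U|=4: {1,5,8,9}:1  {4,6,8,9}:1  {5,6,8,9}:2  {5,7,8,9}:2  {6,7,8,9}:2
  |U|=5: {0,1,5,8,9}:1  {1,5,6,8,9}:3  {1,5,7,8,9}:3  {3,4,6,8,9}:1  {4,5,6,8,9}:3  {4,6,7,8,9}:3  {5,6,7,8,9}:6
  |U|=6: {0,1,5,6,8,9}:4  {0,1,5,7,8,9}:4  {1,4,5,6,8,9}:6  {1,5,6,7,8,9}:12  {2,3,4,6,8,9}:1  {3,4,5,6,8,9}:4  {3,4,6,7,8,9}:4  {4,5,6,7,8,9}:12
  |U|=7: {0,1,4,5,6,8,9}:10  {0,1,5,6,7,8,9}:20  {1,3,4,5,6,8,9}:10  {1,4,5,6,7,8,9}:30  {2,3,4,5,6,8,9}:5  {2,3,4,6,7,8,9}:5  {3,4,5,6,7,8,9}:20
  |U|=8: {0,1,3,4,5,6,8,9}:20  {0,1,4,5,6,7,8,9}:60  {1,2,3,4,5,6,8,9}:15  {1,3,4,5,6,7,8,9}:60  {2,3,4,5,6,7,8,9}:30
  start at 0(c): 105
  start at 2(b): 140
  start at 7(a): 35
sum over floor = 280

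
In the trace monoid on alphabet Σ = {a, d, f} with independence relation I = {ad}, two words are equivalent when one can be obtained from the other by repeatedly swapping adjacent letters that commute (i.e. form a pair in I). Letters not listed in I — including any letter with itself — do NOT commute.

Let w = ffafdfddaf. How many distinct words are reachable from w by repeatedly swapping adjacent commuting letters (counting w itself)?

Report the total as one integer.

3

drop 0:f onto floor
drop 1:f onto {0:f}
drop 2:a onto {1:f}
drop 3:f onto {2:a}
drop 4:d onto {3:f}
drop 5:f onto {4:d}
drop 6:d onto {5:f}
drop 7:d onto {6:d}
drop 8:a onto {5:f}
drop 9:f onto {7:d, 8:a}
ground layer = {0:f}
drop-orders for the pieces not yet dropped (sum over which currently-grounded one goes next):
  1 to go: {9} 1
  2 to go: {7,9} 1  {8,9} 1
  3 to go: {6,7,9} 1  {7,8,9} 2
  4 to go: {6,7,8,9} 3
  5 to go: {5,6,7,8,9} 3
  6 to go: {4,5,6,7,8,9} 3
  7 to go: {3,4,5,6,7,8,9} 3
  8 to go: {2,3,4,5,6,7,8,9} 3
  if 0:f drops first: 3 orders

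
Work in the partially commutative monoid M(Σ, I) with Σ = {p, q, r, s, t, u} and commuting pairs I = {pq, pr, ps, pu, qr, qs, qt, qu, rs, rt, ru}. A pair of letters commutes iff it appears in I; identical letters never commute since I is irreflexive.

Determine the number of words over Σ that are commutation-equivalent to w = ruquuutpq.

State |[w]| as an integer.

252

drop 0:r onto floor
drop 1:u onto floor
drop 2:q onto floor
drop 3:u onto {1:u}
drop 4:u onto {3:u}
drop 5:u onto {4:u}
drop 6:t onto {5:u}
drop 7:p onto {6:t}
drop 8:q onto {2:q}
ground layer = {0:r, 1:u, 2:q}
drop-orders for the pieces not yet dropped (sum over which currently-grounded one goes next):
  1 to go: {0} 1  {7} 1  {8} 1
  2 to go: {0,7} 2  {0,8} 2  {2,8} 1  {6,7} 1  {7,8} 2
  3 to go: {0,2,8} 3  {0,6,7} 3  {0,7,8} 6  {2,7,8} 3  {5,6,7} 1  {6,7,8} 3
  4 to go: {0,2,7,8} 12  {0,5,6,7} 4  {0,6,7,8} 12  {2,6,7,8} 6  {4,5,6,7} 1  {5,6,7,8} 4
  5 to go: {0,2,6,7,8} 30  {0,4,5,6,7} 5  {0,5,6,7,8} 20  {2,5,6,7,8} 10  {3,4,5,6,7} 1  {4,5,6,7,8} 5
  6 to go: {0,2,5,6,7,8} 60  {0,3,4,5,6,7} 6  {0,4,5,6,7,8} 30  {1,3,4,5,6,7} 1  {2,4,5,6,7,8} 15  {3,4,5,6,7,8} 6
  7 to go: {0,1,3,4,5,6,7} 7  {0,2,4,5,6,7,8} 105  {0,3,4,5,6,7,8} 42  {1,3,4,5,6,7,8} 7  {2,3,4,5,6,7,8} 21
  if 0:r drops first: 28 orders
  if 1:u drops first: 168 orders
  if 2:q drops first: 56 orders
heap linearizations: 252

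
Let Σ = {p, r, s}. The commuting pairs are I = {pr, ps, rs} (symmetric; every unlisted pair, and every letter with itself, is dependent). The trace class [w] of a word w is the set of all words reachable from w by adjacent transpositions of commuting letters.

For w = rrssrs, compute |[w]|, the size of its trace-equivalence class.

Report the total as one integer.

#0=r has no predecessor
#1=r depends on [0:r]
#2=s has no predecessor
#3=s depends on [2:s]
#4=r depends on [1:r]
#5=s depends on [3:s]
sources: [0:r, 2:s]
N(rest) = Σ N(rest − s) over sources s of rest; N(one piece) = 1:
  size 1 → [4]=1  [5]=1
  size 2 → [1,4]=1  [3,5]=1  [4,5]=2
  size 3 → [0,1,4]=1  [1,4,5]=3  [2,3,5]=1  [3,4,5]=3
  size 4 → [0,1,4,5]=4  [1,3,4,5]=6  [2,3,4,5]=4
  first=0(r) contributes 10
  first=2(s) contributes 10
|[w]| = 20

20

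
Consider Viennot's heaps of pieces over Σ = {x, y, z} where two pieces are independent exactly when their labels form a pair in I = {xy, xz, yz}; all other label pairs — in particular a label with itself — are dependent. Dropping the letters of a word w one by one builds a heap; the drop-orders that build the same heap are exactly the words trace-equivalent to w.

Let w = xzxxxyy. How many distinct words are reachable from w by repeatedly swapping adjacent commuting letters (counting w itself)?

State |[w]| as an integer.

105

0(x) covers ∅
1(z) covers ∅
2(x) covers 0:x
3(x) covers 2:x
4(x) covers 3:x
5(y) covers ∅
6(y) covers 5:y
floor of heap: 0:x, 1:z, 5:y
completions by unplaced set U, small U first (add the entries for U minus each lowest piece of U):
  |U|=1: {1}:1  {4}:1  {6}:1
  |U|=2: {1,4}:2  {1,6}:2  {3,4}:1  {4,6}:2  {5,6}:1
  |U|=3: {1,3,4}:3  {1,4,6}:6  {1,5,6}:3  {2,3,4}:1  {3,4,6}:3  {4,5,6}:3
  |U|=4: {0,2,3,4}:1  {1,2,3,4}:4  {1,3,4,6}:12  {1,4,5,6}:12  {2,3,4,6}:4  {3,4,5,6}:6
  |U|=5: {0,1,2,3,4}:5  {0,2,3,4,6}:5  {1,2,3,4,6}:20  {1,3,4,5,6}:30  {2,3,4,5,6}:10
  start at 0(x): 60
  start at 1(z): 15
  start at 5(y): 30
sum over floor = 105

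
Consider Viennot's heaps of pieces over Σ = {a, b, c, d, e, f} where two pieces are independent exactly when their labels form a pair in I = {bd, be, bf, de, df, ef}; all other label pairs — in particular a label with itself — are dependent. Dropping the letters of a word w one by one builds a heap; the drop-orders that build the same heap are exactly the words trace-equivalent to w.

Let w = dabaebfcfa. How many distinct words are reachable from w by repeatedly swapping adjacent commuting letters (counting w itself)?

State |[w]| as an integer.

6

piece 0:d — minimal
piece 1:a rests on {0:d}
piece 2:b rests on {1:a}
piece 3:a rests on {2:b}
piece 4:e rests on {3:a}
piece 5:b rests on {3:a}
piece 6:f rests on {3:a}
piece 7:c rests on {4:e, 5:b, 6:f}
piece 8:f rests on {7:c}
piece 9:a rests on {8:f}
minimal pieces: {0:d}
ways to finish when only these pieces remain (= sum over removing one remaining piece with nothing left below it):
  1 left: {9}→1
  2 left: {8,9}→1
  3 left: {7,8,9}→1
  4 left: {4,7,8,9}→1  {5,7,8,9}→1  {6,7,8,9}→1
  5 left: {4,5,7,8,9}→2  {4,6,7,8,9}→2  {5,6,7,8,9}→2
  6 left: {4,5,6,7,8,9}→6
  7 left: {3,4,5,6,7,8,9}→6
  8 left: {2,3,4,5,6,7,8,9}→6
  placing 0:d first → 6 extensions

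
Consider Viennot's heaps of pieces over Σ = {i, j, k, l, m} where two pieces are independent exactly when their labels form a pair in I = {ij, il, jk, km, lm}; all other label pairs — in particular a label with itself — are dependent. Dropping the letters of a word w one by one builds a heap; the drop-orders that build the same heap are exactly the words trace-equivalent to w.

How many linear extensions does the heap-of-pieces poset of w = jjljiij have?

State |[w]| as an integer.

0(j) covers ∅
1(j) covers 0:j
2(l) covers 1:j
3(j) covers 2:l
4(i) covers ∅
5(i) covers 4:i
6(j) covers 3:j
floor of heap: 0:j, 4:i
completions by unplaced set U, small U first (add the entries for U minus each lowest piece of U):
  |U|=1: {5}:1  {6}:1
  |U|=2: {3,6}:1  {4,5}:1  {5,6}:2
  |U|=3: {2,3,6}:1  {3,5,6}:3  {4,5,6}:3
  |U|=4: {1,2,3,6}:1  {2,3,5,6}:4  {3,4,5,6}:6
  |U|=5: {0,1,2,3,6}:1  {1,2,3,5,6}:5  {2,3,4,5,6}:10
  start at 0(j): 15
  start at 4(i): 6
sum over floor = 21

21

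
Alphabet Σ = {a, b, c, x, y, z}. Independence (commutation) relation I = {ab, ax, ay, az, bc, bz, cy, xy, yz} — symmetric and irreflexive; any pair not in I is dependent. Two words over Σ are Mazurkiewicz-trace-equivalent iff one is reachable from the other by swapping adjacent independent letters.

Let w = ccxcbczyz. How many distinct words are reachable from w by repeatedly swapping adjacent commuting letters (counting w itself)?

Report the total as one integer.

piece 0:c — minimal
piece 1:c rests on {0:c}
piece 2:x rests on {1:c}
piece 3:c rests on {2:x}
piece 4:b rests on {2:x}
piece 5:c rests on {3:c}
piece 6:z rests on {5:c}
piece 7:y rests on {4:b}
piece 8:z rests on {6:z}
minimal pieces: {0:c}
ways to finish when only these pieces remain (= sum over removing one remaining piece with nothing left below it):
  1 left: {7}→1  {8}→1
  2 left: {4,7}→1  {6,8}→1  {7,8}→2
  3 left: {4,7,8}→3  {5,6,8}→1  {6,7,8}→3
  4 left: {3,5,6,8}→1  {4,6,7,8}→6  {5,6,7,8}→4
  5 left: {3,5,6,7,8}→5  {4,5,6,7,8}→10
  6 left: {3,4,5,6,7,8}→15
  7 left: {2,3,4,5,6,7,8}→15
  placing 0:c first → 15 extensions

15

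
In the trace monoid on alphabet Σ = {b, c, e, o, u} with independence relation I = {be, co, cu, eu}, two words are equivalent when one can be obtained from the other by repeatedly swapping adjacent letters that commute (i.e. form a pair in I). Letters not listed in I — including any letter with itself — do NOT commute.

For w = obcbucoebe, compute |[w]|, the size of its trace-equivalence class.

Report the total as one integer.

9

drop 0:o onto floor
drop 1:b onto {0:o}
drop 2:c onto {1:b}
drop 3:b onto {2:c}
drop 4:u onto {3:b}
drop 5:c onto {3:b}
drop 6:o onto {4:u}
drop 7:e onto {5:c, 6:o}
drop 8:b onto {5:c, 6:o}
drop 9:e onto {7:e}
ground layer = {0:o}
drop-orders for the pieces not yet dropped (sum over which currently-grounded one goes next):
  1 to go: {8} 1  {9} 1
  2 to go: {7,9} 1  {8,9} 2
  3 to go: {7,8,9} 3
  4 to go: {5,7,8,9} 3  {6,7,8,9} 3
  5 to go: {4,6,7,8,9} 3  {5,6,7,8,9} 6
  6 to go: {4,5,6,7,8,9} 9
  7 to go: {3,4,5,6,7,8,9} 9
  8 to go: {2,3,4,5,6,7,8,9} 9
  if 0:o drops first: 9 orders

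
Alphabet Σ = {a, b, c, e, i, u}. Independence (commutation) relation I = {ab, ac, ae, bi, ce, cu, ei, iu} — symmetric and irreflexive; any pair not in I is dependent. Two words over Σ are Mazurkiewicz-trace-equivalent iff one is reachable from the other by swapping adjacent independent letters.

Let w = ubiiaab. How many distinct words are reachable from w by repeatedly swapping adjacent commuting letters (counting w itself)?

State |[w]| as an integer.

0(u) covers ∅
1(b) covers 0:u
2(i) covers ∅
3(i) covers 2:i
4(a) covers 0:u, 3:i
5(a) covers 4:a
6(b) covers 1:b
floor of heap: 0:u, 2:i
completions by unplaced set U, small U first (add the entries for U minus each lowest piece of U):
  |U|=1: {5}:1  {6}:1
  |U|=2: {1,6}:1  {4,5}:1  {5,6}:2
  |U|=3: {1,5,6}:3  {3,4,5}:1  {4,5,6}:3
  |U|=4: {1,4,5,6}:6  {2,3,4,5}:1  {3,4,5,6}:4
  |U|=5: {0,1,4,5,6}:6  {1,3,4,5,6}:10  {2,3,4,5,6}:5
  start at 0(u): 15
  start at 2(i): 16
sum over floor = 31

31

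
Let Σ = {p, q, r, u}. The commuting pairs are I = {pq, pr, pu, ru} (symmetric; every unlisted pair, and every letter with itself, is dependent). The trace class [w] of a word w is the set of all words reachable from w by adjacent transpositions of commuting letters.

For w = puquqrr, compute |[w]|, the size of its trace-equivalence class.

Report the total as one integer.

7

drop 0:p onto floor
drop 1:u onto floor
drop 2:q onto {1:u}
drop 3:u onto {2:q}
drop 4:q onto {3:u}
drop 5:r onto {4:q}
drop 6:r onto {5:r}
ground layer = {0:p, 1:u}
drop-orders for the pieces not yet dropped (sum over which currently-grounded one goes next):
  1 to go: {0} 1  {6} 1
  2 to go: {0,6} 2  {5,6} 1
  3 to go: {0,5,6} 3  {4,5,6} 1
  4 to go: {0,4,5,6} 4  {3,4,5,6} 1
  5 to go: {0,3,4,5,6} 5  {2,3,4,5,6} 1
  if 0:p drops first: 1 orders
  if 1:u drops first: 6 orders
heap linearizations: 7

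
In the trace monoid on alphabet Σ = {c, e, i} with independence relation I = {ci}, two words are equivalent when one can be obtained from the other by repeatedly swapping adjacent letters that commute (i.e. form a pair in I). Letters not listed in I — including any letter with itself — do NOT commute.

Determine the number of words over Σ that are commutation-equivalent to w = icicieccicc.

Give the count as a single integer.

drop 0:i onto floor
drop 1:c onto floor
drop 2:i onto {0:i}
drop 3:c onto {1:c}
drop 4:i onto {2:i}
drop 5:e onto {3:c, 4:i}
drop 6:c onto {5:e}
drop 7:c onto {6:c}
drop 8:i onto {5:e}
drop 9:c onto {7:c}
drop 10:c onto {9:c}
ground layer = {0:i, 1:c}
drop-orders for the pieces not yet dropped (sum over which currently-grounded one goes next):
  1 to go: {8} 1  {10} 1
  2 to go: {8,10} 2  {9,10} 1
  3 to go: {7,9,10} 1  {8,9,10} 3
  4 to go: {6,7,9,10} 1  {7,8,9,10} 4
  5 to go: {6,7,8,9,10} 5
  6 to go: {5,6,7,8,9,10} 5
  7 to go: {3,5,6,7,8,9,10} 5  {4,5,6,7,8,9,10} 5
  8 to go: {1,3,5,6,7,8,9,10} 5  {2,4,5,6,7,8,9,10} 5  {3,4,5,6,7,8,9,10} 10
  9 to go: {0,2,4,5,6,7,8,9,10} 5  {1,3,4,5,6,7,8,9,10} 15  {2,3,4,5,6,7,8,9,10} 15
  if 0:i drops first: 30 orders
  if 1:c drops first: 20 orders
heap linearizations: 50

50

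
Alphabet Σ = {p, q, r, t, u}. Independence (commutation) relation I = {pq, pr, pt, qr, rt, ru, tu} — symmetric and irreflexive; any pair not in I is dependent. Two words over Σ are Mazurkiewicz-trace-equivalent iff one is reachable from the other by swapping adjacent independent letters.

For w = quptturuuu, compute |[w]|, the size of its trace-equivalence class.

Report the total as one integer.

280

drop 0:q onto floor
drop 1:u onto {0:q}
drop 2:p onto {1:u}
drop 3:t onto {0:q}
drop 4:t onto {3:t}
drop 5:u onto {2:p}
drop 6:r onto floor
drop 7:u onto {5:u}
drop 8:u onto {7:u}
drop 9:u onto {8:u}
ground layer = {0:q, 6:r}
drop-orders for the pieces not yet dropped (sum over which currently-grounded one goes next):
  1 to go: {4} 1  {6} 1  {9} 1
  2 to go: {3,4} 1  {4,6} 2  {4,9} 2  {6,9} 2  {8,9} 1
  3 to go: {3,4,6} 3  {3,4,9} 3  {4,6,9} 6  {4,8,9} 3  {6,8,9} 3  {7,8,9} 1
  4 to go: {3,4,6,9} 12  {3,4,8,9} 6  {4,6,8,9} 12  {4,7,8,9} 4  {5,7,8,9} 1  {6,7,8,9} 4
  5 to go: {2,5,7,8,9} 1  {3,4,6,8,9} 30  {3,4,7,8,9} 10  {4,5,7,8,9} 5  {4,6,7,8,9} 20  {5,6,7,8,9} 5
  6 to go: {1,2,5,7,8,9} 1  {2,4,5,7,8,9} 6  {2,5,6,7,8,9} 6  {3,4,5,7,8,9} 15  {3,4,6,7,8,9} 60  {4,5,6,7,8,9} 30
  7 to go: {1,2,4,5,7,8,9} 7  {1,2,5,6,7,8,9} 7  {2,3,4,5,7,8,9} 21  {2,4,5,6,7,8,9} 42  {3,4,5,6,7,8,9} 105
  8 to go: {1,2,3,4,5,7,8,9} 28  {1,2,4,5,6,7,8,9} 56  {2,3,4,5,6,7,8,9} 168
  if 0:q drops first: 252 orders
  if 6:r drops first: 28 orders
heap linearizations: 280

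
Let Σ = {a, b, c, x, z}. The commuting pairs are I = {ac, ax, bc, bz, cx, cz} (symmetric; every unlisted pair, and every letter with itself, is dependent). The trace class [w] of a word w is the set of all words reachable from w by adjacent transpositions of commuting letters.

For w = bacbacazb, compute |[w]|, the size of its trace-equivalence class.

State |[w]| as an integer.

72

piece 0:b — minimal
piece 1:a rests on {0:b}
piece 2:c — minimal
piece 3:b rests on {1:a}
piece 4:a rests on {3:b}
piece 5:c rests on {2:c}
piece 6:a rests on {4:a}
piece 7:z rests on {6:a}
piece 8:b rests on {6:a}
minimal pieces: {0:b, 2:c}
ways to finish when only these pieces remain (= sum over removing one remaining piece with nothing left below it):
  1 left: {5}→1  {7}→1  {8}→1
  2 left: {2,5}→1  {5,7}→2  {5,8}→2  {7,8}→2
  3 left: {2,5,7}→3  {2,5,8}→3  {5,7,8}→6  {6,7,8}→2
  4 left: {2,5,7,8}→12  {4,6,7,8}→2  {5,6,7,8}→8
  5 left: {2,5,6,7,8}→20  {3,4,6,7,8}→2  {4,5,6,7,8}→10
  6 left: {1,3,4,6,7,8}→2  {2,4,5,6,7,8}→30  {3,4,5,6,7,8}→12
  7 left: {0,1,3,4,6,7,8}→2  {1,3,4,5,6,7,8}→14  {2,3,4,5,6,7,8}→42
  placing 0:b first → 56 extensions
  placing 2:c first → 16 extensions
total linear extensions = 72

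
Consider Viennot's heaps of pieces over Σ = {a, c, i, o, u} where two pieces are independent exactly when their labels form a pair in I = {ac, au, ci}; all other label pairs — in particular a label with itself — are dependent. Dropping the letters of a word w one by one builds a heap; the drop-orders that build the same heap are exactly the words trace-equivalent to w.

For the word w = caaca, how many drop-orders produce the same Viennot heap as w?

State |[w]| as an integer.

piece 0:c — minimal
piece 1:a — minimal
piece 2:a rests on {1:a}
piece 3:c rests on {0:c}
piece 4:a rests on {2:a}
minimal pieces: {0:c, 1:a}
ways to finish when only these pieces remain (= sum over removing one remaining piece with nothing left below it):
  1 left: {3}→1  {4}→1
  2 left: {0,3}→1  {2,4}→1  {3,4}→2
  3 left: {0,3,4}→3  {1,2,4}→1  {2,3,4}→3
  placing 0:c first → 4 extensions
  placing 1:a first → 6 extensions
total linear extensions = 10

10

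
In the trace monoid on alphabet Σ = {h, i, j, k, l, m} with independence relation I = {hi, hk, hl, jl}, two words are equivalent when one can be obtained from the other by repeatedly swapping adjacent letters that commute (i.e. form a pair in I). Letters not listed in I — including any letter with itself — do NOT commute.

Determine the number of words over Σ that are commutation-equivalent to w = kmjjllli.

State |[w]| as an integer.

piece 0:k — minimal
piece 1:m rests on {0:k}
piece 2:j rests on {1:m}
piece 3:j rests on {2:j}
piece 4:l rests on {1:m}
piece 5:l rests on {4:l}
piece 6:l rests on {5:l}
piece 7:i rests on {3:j, 6:l}
minimal pieces: {0:k}
ways to finish when only these pieces remain (= sum over removing one remaining piece with nothing left below it):
  1 left: {7}→1
  2 left: {3,7}→1  {6,7}→1
  3 left: {2,3,7}→1  {3,6,7}→2  {5,6,7}→1
  4 left: {2,3,6,7}→3  {3,5,6,7}→3  {4,5,6,7}→1
  5 left: {2,3,5,6,7}→6  {3,4,5,6,7}→4
  6 left: {2,3,4,5,6,7}→10
  placing 0:k first → 10 extensions

10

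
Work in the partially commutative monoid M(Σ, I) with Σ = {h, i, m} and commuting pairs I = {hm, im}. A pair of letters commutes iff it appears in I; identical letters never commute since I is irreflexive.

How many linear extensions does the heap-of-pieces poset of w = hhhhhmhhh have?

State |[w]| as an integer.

piece 0:h — minimal
piece 1:h rests on {0:h}
piece 2:h rests on {1:h}
piece 3:h rests on {2:h}
piece 4:h rests on {3:h}
piece 5:m — minimal
piece 6:h rests on {4:h}
piece 7:h rests on {6:h}
piece 8:h rests on {7:h}
minimal pieces: {0:h, 5:m}
ways to finish when only these pieces remain (= sum over removing one remaining piece with nothing left below it):
  1 left: {5}→1  {8}→1
  2 left: {5,8}→2  {7,8}→1
  3 left: {5,7,8}→3  {6,7,8}→1
  4 left: {4,6,7,8}→1  {5,6,7,8}→4
  5 left: {3,4,6,7,8}→1  {4,5,6,7,8}→5
  6 left: {2,3,4,6,7,8}→1  {3,4,5,6,7,8}→6
  7 left: {1,2,3,4,6,7,8}→1  {2,3,4,5,6,7,8}→7
  placing 0:h first → 8 extensions
  placing 5:m first → 1 extensions
total linear extensions = 9

9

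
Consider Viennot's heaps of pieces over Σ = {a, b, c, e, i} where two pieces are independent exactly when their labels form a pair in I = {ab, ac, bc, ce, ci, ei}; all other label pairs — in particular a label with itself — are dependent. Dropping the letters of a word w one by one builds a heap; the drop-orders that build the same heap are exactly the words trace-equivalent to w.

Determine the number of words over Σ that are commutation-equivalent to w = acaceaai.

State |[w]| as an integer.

#0=a has no predecessor
#1=c has no predecessor
#2=a depends on [0:a]
#3=c depends on [1:c]
#4=e depends on [2:a]
#5=a depends on [4:e]
#6=a depends on [5:a]
#7=i depends on [6:a]
sources: [0:a, 1:c]
N(rest) = Σ N(rest − s) over sources s of rest; N(one piece) = 1:
  size 1 → [3]=1  [7]=1
  size 2 → [1,3]=1  [3,7]=2  [6,7]=1
  size 3 → [1,3,7]=3  [3,6,7]=3  [5,6,7]=1
  size 4 → [1,3,6,7]=6  [3,5,6,7]=4  [4,5,6,7]=1
  size 5 → [1,3,5,6,7]=10  [2,4,5,6,7]=1  [3,4,5,6,7]=5
  size 6 → [0,2,4,5,6,7]=1  [1,3,4,5,6,7]=15  [2,3,4,5,6,7]=6
  first=0(a) contributes 21
  first=1(c) contributes 7
|[w]| = 28

28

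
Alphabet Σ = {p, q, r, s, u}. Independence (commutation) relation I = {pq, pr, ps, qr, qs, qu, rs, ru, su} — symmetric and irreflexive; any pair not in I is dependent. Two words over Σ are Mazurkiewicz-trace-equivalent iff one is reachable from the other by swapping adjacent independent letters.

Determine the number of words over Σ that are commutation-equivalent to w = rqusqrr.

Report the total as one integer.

420

piece 0:r — minimal
piece 1:q — minimal
piece 2:u — minimal
piece 3:s — minimal
piece 4:q rests on {1:q}
piece 5:r rests on {0:r}
piece 6:r rests on {5:r}
minimal pieces: {0:r, 1:q, 2:u, 3:s}
ways to finish when only these pieces remain (= sum over removing one remaining piece with nothing left below it):
  1 left: {2}→1  {3}→1  {4}→1  {6}→1
  2 left: {1,4}→1  {2,3}→2  {2,4}→2  {2,6}→2  {3,4}→2  {3,6}→2  {4,6}→2  {5,6}→1
  3 left: {0,5,6}→1  {1,2,4}→3  {1,3,4}→3  {1,4,6}→3  {2,3,4}→6  {2,3,6}→6  {2,4,6}→6  {2,5,6}→3  {3,4,6}→6  {3,5,6}→3  {4,5,6}→3
  4 left: {0,2,5,6}→4  {0,3,5,6}→4  {0,4,5,6}→4  {1,2,3,4}→12  {1,2,4,6}→12  {1,3,4,6}→12  {1,4,5,6}→6  {2,3,4,6}→24  {2,3,5,6}→12  {2,4,5,6}→12  {3,4,5,6}→12
  5 left: {0,1,4,5,6}→10  {0,2,3,5,6}→20  {0,2,4,5,6}→20  {0,3,4,5,6}→20  {1,2,3,4,6}→60  {1,2,4,5,6}→30  {1,3,4,5,6}→30  {2,3,4,5,6}→60
  placing 0:r first → 180 extensions
  placing 1:q first → 120 extensions
  placing 2:u first → 60 extensions
  placing 3:s first → 60 extensions
total linear extensions = 420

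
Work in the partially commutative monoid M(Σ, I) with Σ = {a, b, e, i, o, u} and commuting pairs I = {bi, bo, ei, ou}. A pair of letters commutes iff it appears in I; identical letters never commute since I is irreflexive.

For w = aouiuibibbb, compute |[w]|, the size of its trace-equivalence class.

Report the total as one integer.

30

piece 0:a — minimal
piece 1:o rests on {0:a}
piece 2:u rests on {0:a}
piece 3:i rests on {1:o, 2:u}
piece 4:u rests on {3:i}
piece 5:i rests on {4:u}
piece 6:b rests on {4:u}
piece 7:i rests on {5:i}
piece 8:b rests on {6:b}
piece 9:b rests on {8:b}
piece 10:b rests on {9:b}
minimal pieces: {0:a}
ways to finish when only these pieces remain (= sum over removing one remaining piece with nothing left below it):
  1 left: {7}→1  {10}→1
  2 left: {5,7}→1  {7,10}→2  {9,10}→1
  3 left: {5,7,10}→3  {7,9,10}→3  {8,9,10}→1
  4 left: {5,7,9,10}→6  {6,8,9,10}→1  {7,8,9,10}→4
  5 left: {5,7,8,9,10}→10  {6,7,8,9,10}→5
  6 left: {5,6,7,8,9,10}→15
  7 left: {4,5,6,7,8,9,10}→15
  8 left: {3,4,5,6,7,8,9,10}→15
  9 left: {1,3,4,5,6,7,8,9,10}→15  {2,3,4,5,6,7,8,9,10}→15
  placing 0:a first → 30 extensions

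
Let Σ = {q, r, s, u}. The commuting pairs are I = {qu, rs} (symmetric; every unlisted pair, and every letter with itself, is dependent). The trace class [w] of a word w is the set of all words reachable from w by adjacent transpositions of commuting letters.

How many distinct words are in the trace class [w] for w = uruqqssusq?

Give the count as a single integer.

#0=u has no predecessor
#1=r depends on [0:u]
#2=u depends on [1:r]
#3=q depends on [1:r]
#4=q depends on [3:q]
#5=s depends on [2:u, 4:q]
#6=s depends on [5:s]
#7=u depends on [6:s]
#8=s depends on [7:u]
#9=q depends on [8:s]
sources: [0:u]
N(rest) = Σ N(rest − s) over sources s of rest; N(one piece) = 1:
  size 1 → [9]=1
  size 2 → [8,9]=1
  size 3 → [7,8,9]=1
  size 4 → [6,7,8,9]=1
  size 5 → [5,6,7,8,9]=1
  size 6 → [2,5,6,7,8,9]=1  [4,5,6,7,8,9]=1
  size 7 → [2,4,5,6,7,8,9]=2  [3,4,5,6,7,8,9]=1
  size 8 → [2,3,4,5,6,7,8,9]=3
  first=0(u) contributes 3

3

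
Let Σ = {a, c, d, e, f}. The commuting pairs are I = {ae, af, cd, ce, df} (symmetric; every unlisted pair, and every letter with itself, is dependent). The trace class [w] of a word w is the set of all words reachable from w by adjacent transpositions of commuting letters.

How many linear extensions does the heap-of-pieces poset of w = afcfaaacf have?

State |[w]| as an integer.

0(a) covers ∅
1(f) covers ∅
2(c) covers 0:a, 1:f
3(f) covers 2:c
4(a) covers 2:c
5(a) covers 4:a
6(a) covers 5:a
7(c) covers 3:f, 6:a
8(f) covers 7:c
floor of heap: 0:a, 1:f
completions by unplaced set U, small U first (add the entries for U minus each lowest piece of U):
  |U|=1: {8}:1
  |U|=2: {7,8}:1
  |U|=3: {3,7,8}:1  {6,7,8}:1
  |U|=4: {3,6,7,8}:2  {5,6,7,8}:1
  |U|=5: {3,5,6,7,8}:3  {4,5,6,7,8}:1
  |U|=6: {3,4,5,6,7,8}:4
  |U|=7: {2,3,4,5,6,7,8}:4
  start at 0(a): 4
  start at 1(f): 4
sum over floor = 8

8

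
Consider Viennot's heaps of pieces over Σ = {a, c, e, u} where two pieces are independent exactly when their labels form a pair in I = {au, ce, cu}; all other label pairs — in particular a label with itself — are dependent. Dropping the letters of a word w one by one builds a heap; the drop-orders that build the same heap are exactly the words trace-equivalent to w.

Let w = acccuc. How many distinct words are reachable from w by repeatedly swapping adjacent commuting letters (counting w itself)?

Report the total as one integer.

#0=a has no predecessor
#1=c depends on [0:a]
#2=c depends on [1:c]
#3=c depends on [2:c]
#4=u has no predecessor
#5=c depends on [3:c]
sources: [0:a, 4:u]
N(rest) = Σ N(rest − s) over sources s of rest; N(one piece) = 1:
  size 1 → [4]=1  [5]=1
  size 2 → [3,5]=1  [4,5]=2
  size 3 → [2,3,5]=1  [3,4,5]=3
  size 4 → [1,2,3,5]=1  [2,3,4,5]=4
  first=0(a) contributes 5
  first=4(u) contributes 1
|[w]| = 6

6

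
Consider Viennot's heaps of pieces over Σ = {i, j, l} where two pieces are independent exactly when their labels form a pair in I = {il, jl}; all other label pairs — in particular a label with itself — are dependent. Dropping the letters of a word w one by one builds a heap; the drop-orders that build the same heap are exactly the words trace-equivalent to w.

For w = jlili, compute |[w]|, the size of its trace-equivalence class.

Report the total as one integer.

10

drop 0:j onto floor
drop 1:l onto floor
drop 2:i onto {0:j}
drop 3:l onto {1:l}
drop 4:i onto {2:i}
ground layer = {0:j, 1:l}
drop-orders for the pieces not yet dropped (sum over which currently-grounded one goes next):
  1 to go: {3} 1  {4} 1
  2 to go: {1,3} 1  {2,4} 1  {3,4} 2
  3 to go: {0,2,4} 1  {1,3,4} 3  {2,3,4} 3
  if 0:j drops first: 6 orders
  if 1:l drops first: 4 orders
heap linearizations: 10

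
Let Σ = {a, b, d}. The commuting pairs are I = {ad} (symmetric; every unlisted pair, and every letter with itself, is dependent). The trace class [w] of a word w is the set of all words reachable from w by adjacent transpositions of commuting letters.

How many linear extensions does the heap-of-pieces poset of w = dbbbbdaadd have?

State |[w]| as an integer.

drop 0:d onto floor
drop 1:b onto {0:d}
drop 2:b onto {1:b}
drop 3:b onto {2:b}
drop 4:b onto {3:b}
drop 5:d onto {4:b}
drop 6:a onto {4:b}
drop 7:a onto {6:a}
drop 8:d onto {5:d}
drop 9:d onto {8:d}
ground layer = {0:d}
drop-orders for the pieces not yet dropped (sum over which currently-grounded one goes next):
  1 to go: {7} 1  {9} 1
  2 to go: {6,7} 1  {7,9} 2  {8,9} 1
  3 to go: {5,8,9} 1  {6,7,9} 3  {7,8,9} 3
  4 to go: {5,7,8,9} 4  {6,7,8,9} 6
  5 to go: {5,6,7,8,9} 10
  6 to go: {4,5,6,7,8,9} 10
  7 to go: {3,4,5,6,7,8,9} 10
  8 to go: {2,3,4,5,6,7,8,9} 10
  if 0:d drops first: 10 orders

10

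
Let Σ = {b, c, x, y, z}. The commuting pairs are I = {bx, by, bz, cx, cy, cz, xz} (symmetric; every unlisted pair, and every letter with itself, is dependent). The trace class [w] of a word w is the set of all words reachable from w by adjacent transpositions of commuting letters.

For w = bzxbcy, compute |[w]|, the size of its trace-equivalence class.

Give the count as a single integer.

drop 0:b onto floor
drop 1:z onto floor
drop 2:x onto floor
drop 3:b onto {0:b}
drop 4:c onto {3:b}
drop 5:y onto {1:z, 2:x}
ground layer = {0:b, 1:z, 2:x}
drop-orders for the pieces not yet dropped (sum over which currently-grounded one goes next):
  1 to go: {4} 1  {5} 1
  2 to go: {1,5} 1  {2,5} 1  {3,4} 1  {4,5} 2
  3 to go: {0,3,4} 1  {1,2,5} 2  {1,4,5} 3  {2,4,5} 3  {3,4,5} 3
  4 to go: {0,3,4,5} 4  {1,2,4,5} 8  {1,3,4,5} 6  {2,3,4,5} 6
  if 0:b drops first: 20 orders
  if 1:z drops first: 10 orders
  if 2:x drops first: 10 orders
heap linearizations: 40

40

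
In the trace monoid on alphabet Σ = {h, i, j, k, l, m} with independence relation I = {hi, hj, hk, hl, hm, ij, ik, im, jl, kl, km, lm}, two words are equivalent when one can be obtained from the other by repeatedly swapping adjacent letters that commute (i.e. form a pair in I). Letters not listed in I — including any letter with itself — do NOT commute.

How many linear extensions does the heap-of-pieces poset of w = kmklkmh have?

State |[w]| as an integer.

420

#0=k has no predecessor
#1=m has no predecessor
#2=k depends on [0:k]
#3=l has no predecessor
#4=k depends on [2:k]
#5=m depends on [1:m]
#6=h has no predecessor
sources: [0:k, 1:m, 3:l, 6:h]
N(rest) = Σ N(rest − s) over sources s of rest; N(one piece) = 1:
  size 1 → [3]=1  [4]=1  [5]=1  [6]=1
  size 2 → [1,5]=1  [2,4]=1  [3,4]=2  [3,5]=2  [3,6]=2  [4,5]=2  [4,6]=2  [5,6]=2
  size 3 → [0,2,4]=1  [1,3,5]=3  [1,4,5]=3  [1,5,6]=3  [2,3,4]=3  [2,4,5]=3  [2,4,6]=3  [3,4,5]=6  [3,4,6]=6  [3,5,6]=6  [4,5,6]=6
  size 4 → [0,2,3,4]=4  [0,2,4,5]=4  [0,2,4,6]=4  [1,2,4,5]=6  [1,3,4,5]=12  [1,3,5,6]=12  [1,4,5,6]=12  [2,3,4,5]=12  [2,3,4,6]=12  [2,4,5,6]=12  [3,4,5,6]=24
  size 5 → [0,1,2,4,5]=10  [0,2,3,4,5]=20  [0,2,3,4,6]=20  [0,2,4,5,6]=20  [1,2,3,4,5]=30  [1,2,4,5,6]=30  [1,3,4,5,6]=60  [2,3,4,5,6]=60
  first=0(k) contributes 180
  first=1(m) contributes 120
  first=3(l) contributes 60
  first=6(h) contributes 60
|[w]| = 420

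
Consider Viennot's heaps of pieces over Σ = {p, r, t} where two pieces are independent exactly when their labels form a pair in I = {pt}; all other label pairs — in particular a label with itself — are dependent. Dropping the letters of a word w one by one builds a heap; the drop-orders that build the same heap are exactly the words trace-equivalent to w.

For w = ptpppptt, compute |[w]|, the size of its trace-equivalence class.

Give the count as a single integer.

0(p) covers ∅
1(t) covers ∅
2(p) covers 0:p
3(p) covers 2:p
4(p) covers 3:p
5(p) covers 4:p
6(t) covers 1:t
7(t) covers 6:t
floor of heap: 0:p, 1:t
completions by unplaced set U, small U first (add the entries for U minus each lowest piece of U):
  |U|=1: {5}:1  {7}:1
  |U|=2: {4,5}:1  {5,7}:2  {6,7}:1
  |U|=3: {1,6,7}:1  {3,4,5}:1  {4,5,7}:3  {5,6,7}:3
  |U|=4: {1,5,6,7}:4  {2,3,4,5}:1  {3,4,5,7}:4  {4,5,6,7}:6
  |U|=5: {0,2,3,4,5}:1  {1,4,5,6,7}:10  {2,3,4,5,7}:5  {3,4,5,6,7}:10
  |U|=6: {0,2,3,4,5,7}:6  {1,3,4,5,6,7}:20  {2,3,4,5,6,7}:15
  start at 0(p): 35
  start at 1(t): 21
sum over floor = 56

56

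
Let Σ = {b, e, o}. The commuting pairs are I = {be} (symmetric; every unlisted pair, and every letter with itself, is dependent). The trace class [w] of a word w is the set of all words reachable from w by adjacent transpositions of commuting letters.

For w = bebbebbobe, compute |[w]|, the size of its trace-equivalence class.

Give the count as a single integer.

42

drop 0:b onto floor
drop 1:e onto floor
drop 2:b onto {0:b}
drop 3:b onto {2:b}
drop 4:e onto {1:e}
drop 5:b onto {3:b}
drop 6:b onto {5:b}
drop 7:o onto {4:e, 6:b}
drop 8:b onto {7:o}
drop 9:e onto {7:o}
ground layer = {0:b, 1:e}
drop-orders for the pieces not yet dropped (sum over which currently-grounded one goes next):
  1 to go: {8} 1  {9} 1
  2 to go: {8,9} 2
  3 to go: {7,8,9} 2
  4 to go: {4,7,8,9} 2  {6,7,8,9} 2
  5 to go: {1,4,7,8,9} 2  {4,6,7,8,9} 4  {5,6,7,8,9} 2
  6 to go: {1,4,6,7,8,9} 6  {3,5,6,7,8,9} 2  {4,5,6,7,8,9} 6
  7 to go: {1,4,5,6,7,8,9} 12  {2,3,5,6,7,8,9} 2  {3,4,5,6,7,8,9} 8
  8 to go: {0,2,3,5,6,7,8,9} 2  {1,3,4,5,6,7,8,9} 20  {2,3,4,5,6,7,8,9} 10
  if 0:b drops first: 30 orders
  if 1:e drops first: 12 orders
heap linearizations: 42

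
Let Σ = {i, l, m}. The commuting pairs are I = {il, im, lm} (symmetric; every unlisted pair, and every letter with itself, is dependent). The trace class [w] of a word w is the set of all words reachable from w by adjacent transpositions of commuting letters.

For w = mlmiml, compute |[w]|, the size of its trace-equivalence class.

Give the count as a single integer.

60

0(m) covers ∅
1(l) covers ∅
2(m) covers 0:m
3(i) covers ∅
4(m) covers 2:m
5(l) covers 1:l
floor of heap: 0:m, 1:l, 3:i
completions by unplaced set U, small U first (add the entries for U minus each lowest piece of U):
  |U|=1: {3}:1  {4}:1  {5}:1
  |U|=2: {1,5}:1  {2,4}:1  {3,4}:2  {3,5}:2  {4,5}:2
  |U|=3: {0,2,4}:1  {1,3,5}:3  {1,4,5}:3  {2,3,4}:3  {2,4,5}:3  {3,4,5}:6
  |U|=4: {0,2,3,4}:4  {0,2,4,5}:4  {1,2,4,5}:6  {1,3,4,5}:12  {2,3,4,5}:12
  start at 0(m): 30
  start at 1(l): 20
  start at 3(i): 10
sum over floor = 60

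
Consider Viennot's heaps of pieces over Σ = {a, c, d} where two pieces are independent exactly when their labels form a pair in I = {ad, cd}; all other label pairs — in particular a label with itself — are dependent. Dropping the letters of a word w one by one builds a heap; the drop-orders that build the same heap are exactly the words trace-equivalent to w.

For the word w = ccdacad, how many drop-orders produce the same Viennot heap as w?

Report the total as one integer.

21

#0=c has no predecessor
#1=c depends on [0:c]
#2=d has no predecessor
#3=a depends on [1:c]
#4=c depends on [3:a]
#5=a depends on [4:c]
#6=d depends on [2:d]
sources: [0:c, 2:d]
N(rest) = Σ N(rest − s) over sources s of rest; N(one piece) = 1:
  size 1 → [5]=1  [6]=1
  size 2 → [2,6]=1  [4,5]=1  [5,6]=2
  size 3 → [2,5,6]=3  [3,4,5]=1  [4,5,6]=3
  size 4 → [1,3,4,5]=1  [2,4,5,6]=6  [3,4,5,6]=4
  size 5 → [0,1,3,4,5]=1  [1,3,4,5,6]=5  [2,3,4,5,6]=10
  first=0(c) contributes 15
  first=2(d) contributes 6
|[w]| = 21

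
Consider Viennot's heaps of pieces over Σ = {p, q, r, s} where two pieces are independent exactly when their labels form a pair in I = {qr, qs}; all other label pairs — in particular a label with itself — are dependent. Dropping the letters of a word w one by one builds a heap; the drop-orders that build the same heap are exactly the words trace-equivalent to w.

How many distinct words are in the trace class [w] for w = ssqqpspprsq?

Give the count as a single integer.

18

0(s) covers ∅
1(s) covers 0:s
2(q) covers ∅
3(q) covers 2:q
4(p) covers 1:s, 3:q
5(s) covers 4:p
6(p) covers 5:s
7(p) covers 6:p
8(r) covers 7:p
9(s) covers 8:r
10(q) covers 7:p
floor of heap: 0:s, 2:q
completions by unplaced set U, small U first (add the entries for U minus each lowest piece of U):
  |U|=1: {9}:1  {10}:1
  |U|=2: {8,9}:1  {9,10}:2
  |U|=3: {8,9,10}:3
  |U|=4: {7,8,9,10}:3
  |U|=5: {6,7,8,9,10}:3
  |U|=6: {5,6,7,8,9,10}:3
  |U|=7: {4,5,6,7,8,9,10}:3
  |U|=8: {1,4,5,6,7,8,9,10}:3  {3,4,5,6,7,8,9,10}:3
  |U|=9: {0,1,4,5,6,7,8,9,10}:3  {1,3,4,5,6,7,8,9,10}:6  {2,3,4,5,6,7,8,9,10}:3
  start at 0(s): 9
  start at 2(q): 9
sum over floor = 18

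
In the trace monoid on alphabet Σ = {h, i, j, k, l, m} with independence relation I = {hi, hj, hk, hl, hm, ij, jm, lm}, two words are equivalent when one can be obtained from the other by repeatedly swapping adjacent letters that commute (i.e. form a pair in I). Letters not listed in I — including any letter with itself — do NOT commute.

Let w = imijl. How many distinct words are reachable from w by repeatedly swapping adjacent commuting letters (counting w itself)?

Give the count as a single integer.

4

drop 0:i onto floor
drop 1:m onto {0:i}
drop 2:i onto {1:m}
drop 3:j onto floor
drop 4:l onto {2:i, 3:j}
ground layer = {0:i, 3:j}
drop-orders for the pieces not yet dropped (sum over which currently-grounded one goes next):
  1 to go: {4} 1
  2 to go: {2,4} 1  {3,4} 1
  3 to go: {1,2,4} 1  {2,3,4} 2
  if 0:i drops first: 3 orders
  if 3:j drops first: 1 orders
heap linearizations: 4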